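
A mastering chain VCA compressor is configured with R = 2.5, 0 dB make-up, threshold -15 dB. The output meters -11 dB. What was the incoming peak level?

-5 dB

Post-compression overshoot = -11 − (-15) = 4 dB.
Undo the ratio: input overshoot = 4 × 2.5 = 10 dB, giving input = -5 dB.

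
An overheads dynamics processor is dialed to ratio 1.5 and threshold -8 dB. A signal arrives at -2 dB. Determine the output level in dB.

-4 dB

-2 dB sits 6 dB over threshold.
At 1.5:1 the overshoot is divided by 1.5, leaving 4 dB above threshold.
That puts the output at -4 dB.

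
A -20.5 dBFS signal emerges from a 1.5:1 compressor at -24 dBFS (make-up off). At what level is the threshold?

-31 dBFS

Input is 10.5 dB above T (since output overshoot × R = input overshoot: (-24 − T)·1.5 = -20.5 − T gives T = -31 dBFS).
Check: -31 + (-20.5 − (-31))/1.5 = -31 + 7 = -24 dBFS. ✓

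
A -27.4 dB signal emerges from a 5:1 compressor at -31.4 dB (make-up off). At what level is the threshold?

Let T be the threshold. Output overshoot = (input overshoot)/R, so -31.4 − T = (-27.4 − T)/5.
5·(-31.4 − T) = -27.4 − T → 4·T = -157 − (-27.4) = -129.6.
T = -129.6/4 = -32.4 dB.

-32.4 dB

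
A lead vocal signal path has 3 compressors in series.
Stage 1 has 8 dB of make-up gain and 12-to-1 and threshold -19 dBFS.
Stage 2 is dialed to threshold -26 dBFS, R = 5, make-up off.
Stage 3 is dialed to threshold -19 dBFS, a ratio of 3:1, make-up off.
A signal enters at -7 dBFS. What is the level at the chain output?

-22.8 dBFS

Stage 1: -7 dBFS is 12 dB over -19 dBFS; at 12:1 that becomes 1 dB over, giving -18 dBFS; +8 dB make-up → -10 dBFS.
Stage 2: 16 dB above -26 dBFS, reduced 5:1 to 3.2 dB above → -22.8 dBFS.
Stage 3: below threshold (-22.8 ≤ -19); passes unchanged; output -22.8 dBFS.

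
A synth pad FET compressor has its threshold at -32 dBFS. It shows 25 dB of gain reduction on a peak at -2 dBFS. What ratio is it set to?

Input overshoot = -2 − (-32) = 30 dB.
Output overshoot = 30 − 25 = 5 dB.
Ratio = input overshoot / output overshoot = 30 / 5 = 6.

6:1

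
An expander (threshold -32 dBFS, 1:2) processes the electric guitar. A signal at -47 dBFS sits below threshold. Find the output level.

The input is 15 dB below the -32 dBFS threshold.
A 1:2 expander multiplies undershoot by 2: 15 × 2 = 30 dB below threshold.
Output = -32 − 30 = -62 dBFS.

-62 dBFS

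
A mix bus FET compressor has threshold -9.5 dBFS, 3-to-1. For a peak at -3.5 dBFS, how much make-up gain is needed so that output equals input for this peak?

The peak compresses to -9.5 + 6/3 = -7.5 dBFS.
To reach -3.5 dBFS requires -3.5 − (-7.5) = 4 dB of make-up.

4 dB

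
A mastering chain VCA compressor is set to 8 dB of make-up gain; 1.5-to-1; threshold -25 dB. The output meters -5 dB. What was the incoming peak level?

-7 dB

Remove make-up: -5 − 8 = -13 dB.
That's 12 dB above the -25 dB threshold.
Input overshoot = R × output overshoot = 18 dB → input = -25 + 18 = -7 dB.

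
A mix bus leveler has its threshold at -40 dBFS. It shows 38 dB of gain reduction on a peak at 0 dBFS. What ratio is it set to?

20:1

Input overshoot = 0 − (-40) = 40 dB.
Output overshoot = 40 − 38 = 2 dB.
Ratio = input overshoot / output overshoot = 40 / 2 = 20.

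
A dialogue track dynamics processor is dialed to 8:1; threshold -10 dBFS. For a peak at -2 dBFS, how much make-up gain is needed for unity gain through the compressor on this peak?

7 dB

Without make-up, output = threshold + overshoot/8 = -10 + 1 = -9 dBFS.
Gap to target: 7 dB.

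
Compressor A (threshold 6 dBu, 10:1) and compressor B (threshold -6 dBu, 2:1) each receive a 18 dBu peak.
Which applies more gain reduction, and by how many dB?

B, by 1.2 dB

A: overshoot 12 dB → output overshoot 1.2 dB → GR 10.8 dB.
B: overshoot 24 dB → output overshoot 12 dB → GR 12 dB.
Difference: 1.2 dB in favour of B.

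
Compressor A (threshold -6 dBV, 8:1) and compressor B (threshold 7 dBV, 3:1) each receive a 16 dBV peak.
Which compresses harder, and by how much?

A, by 13.25 dB

A: 22 dB over, compressed to 2.75 dB over, so 19.25 dB of GR.
B: 9 dB over, compressed to 3 dB over, so 6 dB of GR.
A applies 13.25 dB more gain reduction.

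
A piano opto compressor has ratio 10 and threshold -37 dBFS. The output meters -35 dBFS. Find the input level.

Post-compression overshoot = -35 − (-37) = 2 dB.
Input overshoot = R × output overshoot = 20 dB → input = -37 + 20 = -17 dBFS.

-17 dBFS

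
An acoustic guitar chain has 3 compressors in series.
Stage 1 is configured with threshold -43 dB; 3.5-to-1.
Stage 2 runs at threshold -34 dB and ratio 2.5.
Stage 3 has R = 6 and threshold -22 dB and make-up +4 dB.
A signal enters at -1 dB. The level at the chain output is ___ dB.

Stage 1: -1 dB is 42 dB over -43 dB; at 3.5:1 that becomes 12 dB over, giving -31 dB.
Stage 2: 3 dB above -34 dB, reduced 2.5:1 to 1.2 dB above → -32.8 dB.
Stage 3: -32.8 dB ≤ -22 dB, so stage 3 doesn't engage; make-up brings it to -28.8 dB.

-28.8 dB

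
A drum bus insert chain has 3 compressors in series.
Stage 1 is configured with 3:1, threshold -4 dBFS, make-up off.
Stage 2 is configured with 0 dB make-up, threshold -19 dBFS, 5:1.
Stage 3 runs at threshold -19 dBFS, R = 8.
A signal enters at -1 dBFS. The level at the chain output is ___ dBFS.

-18.6 dBFS

Stage 1: -1 dBFS is 3 dB over -4 dBFS; at 3:1 that becomes 1 dB over, giving -3 dBFS.
Stage 2: 16 dB above -19 dBFS, reduced 5:1 to 3.2 dB above → -15.8 dBFS.
Stage 3: overshoot 3.2 dB → 3.2/8 = 0.4 dB → -18.6 dBFS.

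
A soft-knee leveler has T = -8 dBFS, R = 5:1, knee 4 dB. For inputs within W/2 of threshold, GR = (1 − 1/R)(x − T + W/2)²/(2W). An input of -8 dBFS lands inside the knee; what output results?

x − T + W/2 = -8 − (-8) + 2 = 2.
GR = (1 − 1/5) × 2² / 8 = 0.8 × 4 / 8 = 0.4 dB.
Output = -8 − 0.4 = -8.4 dBFS.

-8.4 dBFS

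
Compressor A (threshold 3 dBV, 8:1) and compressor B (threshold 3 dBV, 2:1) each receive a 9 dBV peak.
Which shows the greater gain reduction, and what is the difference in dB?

A, by 2.25 dB

A: overshoot 6 dB → output overshoot 0.75 dB → GR 5.25 dB.
B: overshoot 6 dB → output overshoot 3 dB → GR 3 dB.
A applies 2.25 dB more gain reduction.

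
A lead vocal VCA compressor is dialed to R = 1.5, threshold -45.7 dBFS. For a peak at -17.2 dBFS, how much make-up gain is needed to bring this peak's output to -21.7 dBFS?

Overshoot 28.5 dB → 28.5/1.5 = 19 dB after compression, so the compressed level is -45.7 + 19 = -26.7 dBFS.
Make-up = target − compressed = -21.7 − (-26.7) = 5 dB.

5 dB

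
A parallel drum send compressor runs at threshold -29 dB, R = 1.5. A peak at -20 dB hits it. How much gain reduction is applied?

3 dB

The signal is 9 dB above threshold.
A 1.5:1 ratio leaves 6 dB of that excess.
GR = overshoot in − overshoot out = 9 − 6 = 3 dB.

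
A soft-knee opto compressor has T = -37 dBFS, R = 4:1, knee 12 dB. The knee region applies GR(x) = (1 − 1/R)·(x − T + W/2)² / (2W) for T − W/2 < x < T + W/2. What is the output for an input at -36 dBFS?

-37.53125 dBFS

x − T + W/2 = -36 − (-37) + 6 = 7.
GR = (1 − 1/4) × 7² / 24 = 0.75 × 49 / 24 = 1.53125 dB.
Output = -36 − 1.53125 = -37.53125 dBFS.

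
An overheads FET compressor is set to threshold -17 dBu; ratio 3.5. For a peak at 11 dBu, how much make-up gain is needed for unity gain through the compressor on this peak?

20 dB

Without make-up, output = threshold + overshoot/3.5 = -17 + 8 = -9 dBu.
Gap to target: 20 dB.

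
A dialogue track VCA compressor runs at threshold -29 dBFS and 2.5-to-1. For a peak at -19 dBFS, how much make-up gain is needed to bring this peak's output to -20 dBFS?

Without make-up, output = threshold + overshoot/2.5 = -29 + 4 = -25 dBFS.
Gap to target: 5 dB.

5 dB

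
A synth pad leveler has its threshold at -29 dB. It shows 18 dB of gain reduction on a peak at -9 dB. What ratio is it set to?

Input overshoot = -9 − (-29) = 20 dB.
Output overshoot = 20 − 18 = 2 dB.
Ratio = input overshoot / output overshoot = 20 / 2 = 10.

10:1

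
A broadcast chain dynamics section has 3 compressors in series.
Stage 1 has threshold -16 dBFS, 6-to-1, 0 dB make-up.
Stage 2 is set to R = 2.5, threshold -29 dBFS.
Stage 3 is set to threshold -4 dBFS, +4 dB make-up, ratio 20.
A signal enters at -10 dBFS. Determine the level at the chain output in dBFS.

Stage 1: overshoot 6 dB → 6/6 = 1 dB → -15 dBFS.
Stage 2: 14 dB above -29 dBFS, reduced 2.5:1 to 5.6 dB above → -23.4 dBFS.
Stage 3: -23.4 dBFS ≤ -4 dBFS, so stage 3 doesn't engage; make-up brings it to -19.4 dBFS.

-19.4 dBFS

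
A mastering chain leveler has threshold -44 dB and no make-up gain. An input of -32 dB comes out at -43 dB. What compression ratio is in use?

12:1

Input overshoot = -32 − (-44) = 12 dB; output overshoot = -43 − (-44) = 1 dB.
Ratio = 12 / 1 = 12.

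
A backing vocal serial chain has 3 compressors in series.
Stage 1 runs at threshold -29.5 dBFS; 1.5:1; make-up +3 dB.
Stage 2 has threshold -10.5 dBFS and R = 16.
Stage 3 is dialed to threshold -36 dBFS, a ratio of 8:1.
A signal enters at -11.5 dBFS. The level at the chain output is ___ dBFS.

Stage 1: -11.5 dBFS is 18 dB over -29.5 dBFS; at 1.5:1 that becomes 12 dB over, giving -17.5 dBFS; +3 dB make-up → -14.5 dBFS.
Stage 2: below threshold (-14.5 ≤ -10.5); passes unchanged; output -14.5 dBFS.
Stage 3: -14.5 dBFS is 21.5 dB over -36 dBFS; at 8:1 that becomes 2.6875 dB over, giving -33.3125 dBFS.

-33.3125 dBFS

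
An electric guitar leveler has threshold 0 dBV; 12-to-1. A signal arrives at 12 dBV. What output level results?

Overshoot: 12 − 0 = 12 dB.
The 12 dB excess becomes 1 dB after 12:1 reduction.
Output = 0 + 1 = 1 dBV.

1 dBV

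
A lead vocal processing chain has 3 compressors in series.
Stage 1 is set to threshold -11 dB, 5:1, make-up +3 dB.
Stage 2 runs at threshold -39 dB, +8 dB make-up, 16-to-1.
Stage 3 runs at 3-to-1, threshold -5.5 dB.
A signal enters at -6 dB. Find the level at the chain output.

-29 dB

Stage 1: -6 dB is 5 dB over -11 dB; at 5:1 that becomes 1 dB over, giving -10 dB; +3 dB make-up → -7 dB.
Stage 2: overshoot 32 dB → 32/16 = 2 dB → -37 dB; +8 dB make-up → -29 dB.
Stage 3: -29 dB ≤ -5.5 dB, so stage 3 doesn't engage; output -29 dB.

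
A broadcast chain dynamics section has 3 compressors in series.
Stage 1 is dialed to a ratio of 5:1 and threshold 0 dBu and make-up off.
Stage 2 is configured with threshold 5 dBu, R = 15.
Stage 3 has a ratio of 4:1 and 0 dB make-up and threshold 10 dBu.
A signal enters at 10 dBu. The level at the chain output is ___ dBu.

2 dBu

Stage 1: 10 dB above 0 dBu, reduced 5:1 to 2 dB above → 2 dBu.
Stage 2: below threshold (2 ≤ 5); passes unchanged; output 2 dBu.
Stage 3: 2 dBu ≤ 10 dBu, so stage 3 doesn't engage; output 2 dBu.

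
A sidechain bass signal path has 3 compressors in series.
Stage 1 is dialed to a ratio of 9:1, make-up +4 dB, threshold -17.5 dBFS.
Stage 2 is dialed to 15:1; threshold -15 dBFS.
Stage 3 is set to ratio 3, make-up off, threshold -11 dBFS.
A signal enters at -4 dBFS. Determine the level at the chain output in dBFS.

-14.8 dBFS

Stage 1: 13.5 dB above -17.5 dBFS, reduced 9:1 to 1.5 dB above → -16 dBFS; +4 dB make-up → -12 dBFS.
Stage 2: overshoot 3 dB → 3/15 = 0.2 dB → -14.8 dBFS.
Stage 3: -14.8 dBFS ≤ -11 dBFS, so stage 3 doesn't engage; output -14.8 dBFS.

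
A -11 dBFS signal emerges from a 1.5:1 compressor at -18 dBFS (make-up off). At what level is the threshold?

-32 dBFS

Let T be the threshold. Output overshoot = (input overshoot)/R, so -18 − T = (-11 − T)/1.5.
1.5·(-18 − T) = -11 − T → 0.5·T = -27 − (-11) = -16.
T = -16/0.5 = -32 dBFS.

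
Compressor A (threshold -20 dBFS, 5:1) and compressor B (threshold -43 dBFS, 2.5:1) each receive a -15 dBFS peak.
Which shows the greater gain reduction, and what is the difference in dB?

A: 5 dB over, compressed to 1 dB over, so 4 dB of GR.
B: 28 dB over, compressed to 11.2 dB over, so 16.8 dB of GR.
Difference: 12.8 dB in favour of B.

B, by 12.8 dB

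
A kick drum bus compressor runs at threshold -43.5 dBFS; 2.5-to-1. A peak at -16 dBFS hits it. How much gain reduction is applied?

16.5 dB

The signal is 27.5 dB above threshold.
After 2.5:1 compression the overshoot becomes 27.5/2.5 = 11 dB.
GR = overshoot in − overshoot out = 27.5 − 11 = 16.5 dB.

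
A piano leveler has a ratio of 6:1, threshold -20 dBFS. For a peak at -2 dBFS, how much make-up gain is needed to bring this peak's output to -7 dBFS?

Overshoot 18 dB → 18/6 = 3 dB after compression, so the compressed level is -20 + 3 = -17 dBFS.
Make-up = target − compressed = -7 − (-17) = 10 dB.

10 dB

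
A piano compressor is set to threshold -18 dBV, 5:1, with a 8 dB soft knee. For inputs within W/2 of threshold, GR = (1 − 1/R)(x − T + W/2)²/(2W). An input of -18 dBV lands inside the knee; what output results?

x − T + W/2 = -18 − (-18) + 4 = 4.
GR = (1 − 1/5) × 4² / 16 = 0.8 × 16 / 16 = 0.8 dB.
Output = -18 − 0.8 = -18.8 dBV.

-18.8 dBV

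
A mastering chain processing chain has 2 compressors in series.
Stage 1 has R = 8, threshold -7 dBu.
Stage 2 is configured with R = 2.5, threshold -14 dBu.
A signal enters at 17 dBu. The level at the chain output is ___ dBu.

-10 dBu

Stage 1: overshoot 24 dB → 24/8 = 3 dB → -4 dBu.
Stage 2: 10 dB above -14 dBu, reduced 2.5:1 to 4 dB above → -10 dBu.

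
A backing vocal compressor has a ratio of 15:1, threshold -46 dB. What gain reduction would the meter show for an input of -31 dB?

Overshoot = -31 − (-46) = 15 dB.
At 15:1, output sits 15/15 = 1 dB above threshold.
GR = overshoot in − overshoot out = 15 − 1 = 14 dB.

14 dB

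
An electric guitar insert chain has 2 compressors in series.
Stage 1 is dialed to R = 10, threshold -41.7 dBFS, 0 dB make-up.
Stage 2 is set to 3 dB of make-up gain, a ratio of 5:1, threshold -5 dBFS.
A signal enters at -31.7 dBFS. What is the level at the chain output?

-37.7 dBFS

Stage 1: overshoot 10 dB → 10/10 = 1 dB → -40.7 dBFS.
Stage 2: below threshold (-40.7 ≤ -5); passes unchanged; make-up brings it to -37.7 dBFS.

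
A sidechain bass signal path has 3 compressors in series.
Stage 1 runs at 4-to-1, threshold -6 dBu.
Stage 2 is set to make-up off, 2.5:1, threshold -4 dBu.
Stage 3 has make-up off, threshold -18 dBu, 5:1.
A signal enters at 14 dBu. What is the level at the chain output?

-14.96 dBu

Stage 1: 20 dB above -6 dBu, reduced 4:1 to 5 dB above → -1 dBu.
Stage 2: 3 dB above -4 dBu, reduced 2.5:1 to 1.2 dB above → -2.8 dBu.
Stage 3: overshoot 15.2 dB → 15.2/5 = 3.04 dB → -14.96 dBu.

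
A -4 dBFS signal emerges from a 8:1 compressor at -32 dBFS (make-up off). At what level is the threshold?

Gain reduction = -4 − (-32) = 28 dB; output overshoot = GR / (R − 1) = 28 / 7 = 4 dB.
Threshold = output − output overshoot = -32 − 4 = -36 dBFS.

-36 dBFS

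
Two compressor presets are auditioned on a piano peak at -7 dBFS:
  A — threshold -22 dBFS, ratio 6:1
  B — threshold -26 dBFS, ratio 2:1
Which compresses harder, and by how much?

A, by 3 dB

A: 15 dB over, compressed to 2.5 dB over, so 12.5 dB of GR.
B: 19 dB over, compressed to 9.5 dB over, so 9.5 dB of GR.
A reduces 3 dB more.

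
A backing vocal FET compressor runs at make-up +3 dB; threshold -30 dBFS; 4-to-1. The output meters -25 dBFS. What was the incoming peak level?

Stripping the +3 dB make-up gives -28 dBFS at the gain stage.
The compressed level sits -28 − (-30) = 2 dB over threshold.
Before 4:1 compression the overshoot was 2 × 4 = 8 dB, so input = -30 + 8 = -22 dBFS.

-22 dBFS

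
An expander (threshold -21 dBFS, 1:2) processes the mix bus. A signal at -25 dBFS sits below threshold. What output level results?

The input is 4 dB below the -21 dBFS threshold.
A 1:2 expander multiplies undershoot by 2: 4 × 2 = 8 dB below threshold.
Output = -21 − 8 = -29 dBFS.

-29 dBFS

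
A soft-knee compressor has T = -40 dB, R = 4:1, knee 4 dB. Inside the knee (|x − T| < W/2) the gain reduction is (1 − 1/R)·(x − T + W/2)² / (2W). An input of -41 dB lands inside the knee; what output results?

-41.09375 dB

x − T + W/2 = -41 − (-40) + 2 = 1.
GR = (1 − 1/4) × 1² / 8 = 0.75 × 1 / 8 = 0.09375 dB.
Output = -41 − 0.09375 = -41.09375 dB.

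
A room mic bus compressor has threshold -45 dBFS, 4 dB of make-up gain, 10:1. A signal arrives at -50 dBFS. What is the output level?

-50 dBFS is 5 dB below the -45 dBFS threshold, so no gain reduction is applied.
Make-up gain adds 4 dB: -50 + 4 = -46 dBFS.

-46 dBFS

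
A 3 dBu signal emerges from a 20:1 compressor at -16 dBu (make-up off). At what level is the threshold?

Input is 20 dB above T (since output overshoot × R = input overshoot: (-16 − T)·20 = 3 − T gives T = -17 dBu).
Check: -17 + (3 − (-17))/20 = -17 + 1 = -16 dBu. ✓

-17 dBu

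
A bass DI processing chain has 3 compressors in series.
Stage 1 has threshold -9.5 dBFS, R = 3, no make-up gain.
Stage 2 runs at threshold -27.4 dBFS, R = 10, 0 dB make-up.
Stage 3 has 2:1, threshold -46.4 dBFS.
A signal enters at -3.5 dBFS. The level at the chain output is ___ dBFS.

-35.905 dBFS

Stage 1: 6 dB above -9.5 dBFS, reduced 3:1 to 2 dB above → -7.5 dBFS.
Stage 2: 19.9 dB above -27.4 dBFS, reduced 10:1 to 1.99 dB above → -25.41 dBFS.
Stage 3: overshoot 20.99 dB → 20.99/2 = 10.495 dB → -35.905 dBFS.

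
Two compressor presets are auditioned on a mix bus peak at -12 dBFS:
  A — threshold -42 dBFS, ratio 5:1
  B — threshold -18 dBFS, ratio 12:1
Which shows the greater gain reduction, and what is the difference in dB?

A, by 18.5 dB

A: GR = 30 − 30/5 = 24 dB.
B: GR = 6 − 6/12 = 5.5 dB.
Difference: 18.5 dB in favour of A.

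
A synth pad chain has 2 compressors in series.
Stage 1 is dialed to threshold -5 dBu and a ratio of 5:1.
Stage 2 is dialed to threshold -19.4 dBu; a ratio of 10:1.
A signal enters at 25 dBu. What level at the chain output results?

Stage 1: overshoot 30 dB → 30/5 = 6 dB → 1 dBu.
Stage 2: overshoot 20.4 dB → 20.4/10 = 2.04 dB → -17.36 dBu.

-17.36 dBu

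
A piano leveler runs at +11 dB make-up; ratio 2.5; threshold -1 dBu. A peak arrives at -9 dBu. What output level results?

-9 dBu is 8 dB below the -1 dBu threshold, so no gain reduction is applied.
Make-up gain adds 11 dB: -9 + 11 = 2 dBu.

2 dBu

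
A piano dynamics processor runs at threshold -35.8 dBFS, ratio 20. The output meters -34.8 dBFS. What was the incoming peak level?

-15.8 dBFS

Post-compression overshoot = -34.8 − (-35.8) = 1 dB.
Before 20:1 compression the overshoot was 1 × 20 = 20 dB, so input = -35.8 + 20 = -15.8 dBFS.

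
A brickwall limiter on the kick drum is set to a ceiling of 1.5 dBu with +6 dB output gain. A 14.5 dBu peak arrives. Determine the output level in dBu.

A brickwall limiter is an ∞:1 compressor: any input above the ceiling is clamped to 1.5 dBu.
Output gain then adds 6 dB: 1.5 + 6 = 7.5 dBu.

7.5 dBu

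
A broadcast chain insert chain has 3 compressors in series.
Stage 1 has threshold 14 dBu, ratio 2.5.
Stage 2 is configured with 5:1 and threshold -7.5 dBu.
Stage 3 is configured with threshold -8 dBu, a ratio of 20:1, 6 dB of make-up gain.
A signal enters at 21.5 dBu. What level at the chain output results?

Stage 1: overshoot 7.5 dB → 7.5/2.5 = 3 dB → 17 dBu.
Stage 2: 17 dBu is 24.5 dB over -7.5 dBu; at 5:1 that becomes 4.9 dB over, giving -2.6 dBu.
Stage 3: -2.6 dBu is 5.4 dB over -8 dBu; at 20:1 that becomes 0.27 dB over, giving -7.73 dBu; +6 dB make-up → -1.73 dBu.

-1.73 dBu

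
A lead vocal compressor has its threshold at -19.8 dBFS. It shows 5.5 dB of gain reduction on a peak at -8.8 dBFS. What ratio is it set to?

Input overshoot = -8.8 − (-19.8) = 11 dB.
Output overshoot = 11 − 5.5 = 5.5 dB.
Ratio = input overshoot / output overshoot = 11 / 5.5 = 2.

2:1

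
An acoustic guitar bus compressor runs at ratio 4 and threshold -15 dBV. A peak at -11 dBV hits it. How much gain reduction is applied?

3 dB

The signal is 4 dB above threshold.
A 4:1 ratio leaves 1 dB of that excess.
GR = overshoot in − overshoot out = 4 − 1 = 3 dB.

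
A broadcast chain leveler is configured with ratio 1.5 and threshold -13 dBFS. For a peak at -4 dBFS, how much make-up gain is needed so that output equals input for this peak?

3 dB

Overshoot 9 dB → 9/1.5 = 6 dB after compression, so the compressed level is -13 + 6 = -7 dBFS.
Make-up = target − compressed = -4 − (-7) = 3 dB.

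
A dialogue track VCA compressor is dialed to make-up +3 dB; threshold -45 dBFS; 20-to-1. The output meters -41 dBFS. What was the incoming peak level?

-25 dBFS

Remove make-up: -41 − 3 = -44 dBFS.
The compressed level sits -44 − (-45) = 1 dB over threshold.
Input overshoot = R × output overshoot = 20 dB → input = -45 + 20 = -25 dBFS.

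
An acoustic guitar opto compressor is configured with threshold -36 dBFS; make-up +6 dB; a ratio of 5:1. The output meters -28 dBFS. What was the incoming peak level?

-26 dBFS

Before make-up, the level was -28 − 6 = -34 dBFS.
That's 2 dB above the -36 dBFS threshold.
Undo the ratio: input overshoot = 2 × 5 = 10 dB, giving input = -26 dBFS.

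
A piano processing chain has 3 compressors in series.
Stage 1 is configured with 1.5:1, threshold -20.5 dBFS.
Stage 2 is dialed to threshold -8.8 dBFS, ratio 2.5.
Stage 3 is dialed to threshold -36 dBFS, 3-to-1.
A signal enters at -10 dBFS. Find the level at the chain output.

-28.5 dBFS

Stage 1: 10.5 dB above -20.5 dBFS, reduced 1.5:1 to 7 dB above → -13.5 dBFS.
Stage 2: -13.5 dBFS ≤ -8.8 dBFS, so stage 2 doesn't engage; output -13.5 dBFS.
Stage 3: overshoot 22.5 dB → 22.5/3 = 7.5 dB → -28.5 dBFS.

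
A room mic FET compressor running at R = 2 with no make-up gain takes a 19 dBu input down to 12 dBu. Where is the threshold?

Let T be the threshold. Output overshoot = (input overshoot)/R, so 12 − T = (19 − T)/2.
2·(12 − T) = 19 − T → 1·T = 24 − 19 = 5.
T = 5/1 = 5 dBu.

5 dBu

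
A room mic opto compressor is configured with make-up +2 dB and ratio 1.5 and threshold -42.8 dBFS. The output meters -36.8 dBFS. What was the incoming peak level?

Before make-up, the level was -36.8 − 2 = -38.8 dBFS.
That's 4 dB above the -42.8 dBFS threshold.
Input overshoot = R × output overshoot = 6 dB → input = -42.8 + 6 = -36.8 dBFS.

-36.8 dBFS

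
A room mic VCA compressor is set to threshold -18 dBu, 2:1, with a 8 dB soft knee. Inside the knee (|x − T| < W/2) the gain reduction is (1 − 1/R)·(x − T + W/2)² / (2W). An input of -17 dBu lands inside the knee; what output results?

-17.78125 dBu

x − T + W/2 = -17 − (-18) + 4 = 5.
GR = (1 − 1/2) × 5² / 16 = 0.5 × 25 / 16 = 0.78125 dB.
Output = -17 − 0.78125 = -17.78125 dBu.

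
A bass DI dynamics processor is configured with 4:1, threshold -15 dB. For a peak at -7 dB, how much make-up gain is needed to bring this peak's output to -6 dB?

Without make-up, output = threshold + overshoot/4 = -15 + 2 = -13 dB.
Gap to target: 7 dB.

7 dB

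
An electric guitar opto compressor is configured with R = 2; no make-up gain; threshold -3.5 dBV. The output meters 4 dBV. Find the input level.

The compressed level sits 4 − (-3.5) = 7.5 dB over threshold.
Before 2:1 compression the overshoot was 7.5 × 2 = 15 dB, so input = -3.5 + 15 = 11.5 dBV.

11.5 dBV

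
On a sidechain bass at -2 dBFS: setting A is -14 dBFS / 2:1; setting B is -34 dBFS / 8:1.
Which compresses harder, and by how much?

B, by 22 dB

A: GR = 12 − 12/2 = 6 dB.
B: GR = 32 − 32/8 = 28 dB.
B applies 22 dB more gain reduction.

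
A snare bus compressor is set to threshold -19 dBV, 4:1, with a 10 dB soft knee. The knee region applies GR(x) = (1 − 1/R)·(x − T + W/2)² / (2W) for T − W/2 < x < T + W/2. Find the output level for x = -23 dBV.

x − T + W/2 = -23 − (-19) + 5 = 1.
GR = (1 − 1/4) × 1² / 20 = 0.75 × 1 / 20 = 0.0375 dB.
Output = -23 − 0.0375 = -23.0375 dBV.

-23.0375 dBV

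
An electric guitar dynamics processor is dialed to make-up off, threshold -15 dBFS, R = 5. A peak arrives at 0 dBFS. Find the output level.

-12 dBFS

The input is 15 dB above the -15 dBFS threshold.
The 15 dB excess becomes 3 dB after 5:1 reduction.
So the level is -15 + 3 = -12 dBFS.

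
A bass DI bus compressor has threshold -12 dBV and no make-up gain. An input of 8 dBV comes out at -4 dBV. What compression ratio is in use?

Input overshoot = 8 − (-12) = 20 dB; output overshoot = -4 − (-12) = 8 dB.
Ratio = 20 / 8 = 2.5.

2.5:1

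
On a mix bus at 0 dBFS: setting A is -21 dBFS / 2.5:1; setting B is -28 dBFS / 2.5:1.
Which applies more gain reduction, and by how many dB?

A: GR = 21 − 21/2.5 = 12.6 dB.
B: GR = 28 − 28/2.5 = 16.8 dB.
Difference: 4.2 dB in favour of B.

B, by 4.2 dB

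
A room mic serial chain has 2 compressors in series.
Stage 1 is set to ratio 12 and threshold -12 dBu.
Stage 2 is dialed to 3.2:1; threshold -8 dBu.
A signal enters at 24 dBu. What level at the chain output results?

Stage 1: 36 dB above -12 dBu, reduced 12:1 to 3 dB above → -9 dBu.
Stage 2: -9 dBu ≤ -8 dBu, so stage 2 doesn't engage; output -9 dBu.

-9 dBu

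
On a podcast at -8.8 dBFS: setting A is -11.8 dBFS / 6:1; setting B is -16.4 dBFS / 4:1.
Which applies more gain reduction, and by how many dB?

B, by 3.2 dB

A: overshoot 3 dB → output overshoot 0.5 dB → GR 2.5 dB.
B: overshoot 7.6 dB → output overshoot 1.9 dB → GR 5.7 dB.
Difference: 3.2 dB in favour of B.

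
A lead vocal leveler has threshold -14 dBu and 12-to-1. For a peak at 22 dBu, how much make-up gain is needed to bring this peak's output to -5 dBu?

Without make-up, output = threshold + overshoot/12 = -14 + 3 = -11 dBu.
Gap to target: 6 dB.

6 dB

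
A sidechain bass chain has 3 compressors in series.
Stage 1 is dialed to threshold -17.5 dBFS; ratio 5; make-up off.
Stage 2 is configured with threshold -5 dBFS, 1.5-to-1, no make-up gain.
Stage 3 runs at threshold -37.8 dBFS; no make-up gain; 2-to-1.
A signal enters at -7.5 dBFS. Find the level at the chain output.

Stage 1: overshoot 10 dB → 10/5 = 2 dB → -15.5 dBFS.
Stage 2: -15.5 dBFS is at or below the -5 dBFS threshold — no compression; output -15.5 dBFS.
Stage 3: 22.3 dB above -37.8 dBFS, reduced 2:1 to 11.15 dB above → -26.65 dBFS.

-26.65 dBFS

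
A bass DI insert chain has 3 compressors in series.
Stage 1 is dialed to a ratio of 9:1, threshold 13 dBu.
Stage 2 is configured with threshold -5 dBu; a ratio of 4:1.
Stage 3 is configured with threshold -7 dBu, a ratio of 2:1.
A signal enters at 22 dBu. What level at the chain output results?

-3.625 dBu

Stage 1: 22 dBu is 9 dB over 13 dBu; at 9:1 that becomes 1 dB over, giving 14 dBu.
Stage 2: 19 dB above -5 dBu, reduced 4:1 to 4.75 dB above → -0.25 dBu.
Stage 3: 6.75 dB above -7 dBu, reduced 2:1 to 3.375 dB above → -3.625 dBu.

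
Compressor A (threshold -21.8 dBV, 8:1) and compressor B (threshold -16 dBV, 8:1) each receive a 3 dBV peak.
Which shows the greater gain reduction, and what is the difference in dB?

A, by 5.075 dB

A: overshoot 24.8 dB → output overshoot 3.1 dB → GR 21.7 dB.
B: overshoot 19 dB → output overshoot 2.375 dB → GR 16.625 dB.
A reduces 5.075 dB more.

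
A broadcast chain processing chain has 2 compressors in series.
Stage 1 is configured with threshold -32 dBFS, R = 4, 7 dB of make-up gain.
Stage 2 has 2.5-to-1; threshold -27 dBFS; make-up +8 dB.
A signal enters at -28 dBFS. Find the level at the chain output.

Stage 1: 4 dB above -32 dBFS, reduced 4:1 to 1 dB above → -31 dBFS; +7 dB make-up → -24 dBFS.
Stage 2: 3 dB above -27 dBFS, reduced 2.5:1 to 1.2 dB above → -25.8 dBFS; +8 dB make-up → -17.8 dBFS.

-17.8 dBFS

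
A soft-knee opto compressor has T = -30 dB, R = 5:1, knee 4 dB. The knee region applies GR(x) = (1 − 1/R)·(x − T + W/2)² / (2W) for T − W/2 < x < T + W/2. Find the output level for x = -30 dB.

-30.4 dB

x − T + W/2 = -30 − (-30) + 2 = 2.
GR = (1 − 1/5) × 2² / 8 = 0.8 × 4 / 8 = 0.4 dB.
Output = -30 − 0.4 = -30.4 dB.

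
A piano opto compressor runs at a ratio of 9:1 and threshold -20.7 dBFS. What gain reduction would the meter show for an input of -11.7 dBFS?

Overshoot = -11.7 − (-20.7) = 9 dB.
After 9:1 compression the overshoot becomes 9/9 = 1 dB.
GR = overshoot in − overshoot out = 9 − 1 = 8 dB.

8 dB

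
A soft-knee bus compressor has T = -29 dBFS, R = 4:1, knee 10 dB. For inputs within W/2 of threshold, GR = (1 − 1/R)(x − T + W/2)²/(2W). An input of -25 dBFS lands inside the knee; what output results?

x − T + W/2 = -25 − (-29) + 5 = 9.
GR = (1 − 1/4) × 9² / 20 = 0.75 × 81 / 20 = 3.0375 dB.
Output = -25 − 3.0375 = -28.0375 dBFS.

-28.0375 dBFS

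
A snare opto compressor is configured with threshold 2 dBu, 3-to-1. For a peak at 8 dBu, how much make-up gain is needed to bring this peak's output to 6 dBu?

2 dB

Overshoot 6 dB → 6/3 = 2 dB after compression, so the compressed level is 2 + 2 = 4 dBu.
Make-up = target − compressed = 6 − 4 = 2 dB.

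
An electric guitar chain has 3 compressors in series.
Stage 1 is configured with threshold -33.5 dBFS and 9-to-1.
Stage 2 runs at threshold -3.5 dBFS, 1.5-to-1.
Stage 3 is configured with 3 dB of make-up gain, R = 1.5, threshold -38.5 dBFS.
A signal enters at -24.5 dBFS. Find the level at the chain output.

-31.5 dBFS

Stage 1: overshoot 9 dB → 9/9 = 1 dB → -32.5 dBFS.
Stage 2: -32.5 dBFS ≤ -3.5 dBFS, so stage 2 doesn't engage; output -32.5 dBFS.
Stage 3: overshoot 6 dB → 6/1.5 = 4 dB → -34.5 dBFS; +3 dB make-up → -31.5 dBFS.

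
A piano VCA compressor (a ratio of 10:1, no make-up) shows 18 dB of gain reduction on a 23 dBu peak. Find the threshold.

Gain reduction = 23 − 5 = 18 dB; output overshoot = GR / (R − 1) = 18 / 9 = 2 dB.
Threshold = output − output overshoot = 5 − 2 = 3 dBu.

3 dBu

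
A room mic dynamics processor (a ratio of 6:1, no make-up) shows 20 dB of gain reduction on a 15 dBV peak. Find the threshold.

-9 dBV

Let T be the threshold. Output overshoot = (input overshoot)/R, so -5 − T = (15 − T)/6.
6·(-5 − T) = 15 − T → 5·T = -30 − 15 = -45.
T = -45/5 = -9 dBV.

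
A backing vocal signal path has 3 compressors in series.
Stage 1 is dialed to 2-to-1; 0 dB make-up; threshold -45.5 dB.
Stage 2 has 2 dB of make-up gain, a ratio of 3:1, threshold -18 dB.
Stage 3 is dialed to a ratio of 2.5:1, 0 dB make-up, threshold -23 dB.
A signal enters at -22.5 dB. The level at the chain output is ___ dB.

Stage 1: 23 dB above -45.5 dB, reduced 2:1 to 11.5 dB above → -34 dB.
Stage 2: below threshold (-34 ≤ -18); passes unchanged; make-up brings it to -32 dB.
Stage 3: -32 dB ≤ -23 dB, so stage 3 doesn't engage; output -32 dB.

-32 dB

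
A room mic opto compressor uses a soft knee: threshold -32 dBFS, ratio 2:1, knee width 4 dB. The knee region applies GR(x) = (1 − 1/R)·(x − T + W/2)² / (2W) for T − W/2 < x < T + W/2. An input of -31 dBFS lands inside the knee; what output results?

-31.5625 dBFS

x − T + W/2 = -31 − (-32) + 2 = 3.
GR = (1 − 1/2) × 3² / 8 = 0.5 × 9 / 8 = 0.5625 dB.
Output = -31 − 0.5625 = -31.5625 dBFS.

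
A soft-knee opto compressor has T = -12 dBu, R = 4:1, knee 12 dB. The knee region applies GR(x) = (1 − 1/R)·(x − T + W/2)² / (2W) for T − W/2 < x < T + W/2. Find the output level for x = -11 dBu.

-12.53125 dBu

x − T + W/2 = -11 − (-12) + 6 = 7.
GR = (1 − 1/4) × 7² / 24 = 0.75 × 49 / 24 = 1.53125 dB.
Output = -11 − 1.53125 = -12.53125 dBu.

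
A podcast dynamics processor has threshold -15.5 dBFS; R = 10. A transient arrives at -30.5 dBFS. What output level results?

-30.5 dBFS

-30.5 dBFS is 15 dB below the -15.5 dBFS threshold, so no gain reduction is applied.
Output = input = -30.5 dBFS.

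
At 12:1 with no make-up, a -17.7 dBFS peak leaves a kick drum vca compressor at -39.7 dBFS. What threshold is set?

-41.7 dBFS

Gain reduction = -17.7 − (-39.7) = 22 dB; output overshoot = GR / (R − 1) = 22 / 11 = 2 dB.
Threshold = output − output overshoot = -39.7 − 2 = -41.7 dBFS.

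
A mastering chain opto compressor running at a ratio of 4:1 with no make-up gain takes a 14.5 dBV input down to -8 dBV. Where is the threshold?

Let T be the threshold. Output overshoot = (input overshoot)/R, so -8 − T = (14.5 − T)/4.
4·(-8 − T) = 14.5 − T → 3·T = -32 − 14.5 = -46.5.
T = -46.5/3 = -15.5 dBV.

-15.5 dBV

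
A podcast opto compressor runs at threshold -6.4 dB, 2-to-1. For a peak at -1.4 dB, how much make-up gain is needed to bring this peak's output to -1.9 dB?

The peak compresses to -6.4 + 5/2 = -3.9 dB.
To reach -1.9 dB requires -1.9 − (-3.9) = 2 dB of make-up.

2 dB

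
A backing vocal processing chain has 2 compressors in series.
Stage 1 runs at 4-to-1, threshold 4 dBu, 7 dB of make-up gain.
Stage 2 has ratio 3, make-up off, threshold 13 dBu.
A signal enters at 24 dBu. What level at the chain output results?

14 dBu

Stage 1: overshoot 20 dB → 20/4 = 5 dB → 9 dBu; +7 dB make-up → 16 dBu.
Stage 2: 3 dB above 13 dBu, reduced 3:1 to 1 dB above → 14 dBu.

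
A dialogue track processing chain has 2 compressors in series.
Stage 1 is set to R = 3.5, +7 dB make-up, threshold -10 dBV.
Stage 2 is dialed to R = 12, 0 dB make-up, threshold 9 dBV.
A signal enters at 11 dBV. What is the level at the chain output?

3 dBV

Stage 1: 11 dBV is 21 dB over -10 dBV; at 3.5:1 that becomes 6 dB over, giving -4 dBV; +7 dB make-up → 3 dBV.
Stage 2: 3 dBV ≤ 9 dBV, so stage 2 doesn't engage; output 3 dBV.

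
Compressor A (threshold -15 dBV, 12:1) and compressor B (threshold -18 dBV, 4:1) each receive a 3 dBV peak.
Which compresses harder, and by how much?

A, by 0.75 dB

A: GR = 18 − 18/12 = 16.5 dB.
B: GR = 21 − 21/4 = 15.75 dB.
A reduces 0.75 dB more.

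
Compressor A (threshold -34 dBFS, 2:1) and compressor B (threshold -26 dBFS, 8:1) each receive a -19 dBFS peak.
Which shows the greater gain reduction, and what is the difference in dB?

A: overshoot 15 dB → output overshoot 7.5 dB → GR 7.5 dB.
B: overshoot 7 dB → output overshoot 0.875 dB → GR 6.125 dB.
A applies 1.375 dB more gain reduction.

A, by 1.375 dB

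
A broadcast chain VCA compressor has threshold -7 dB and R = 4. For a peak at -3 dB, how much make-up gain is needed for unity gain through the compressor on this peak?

3 dB

Without make-up, output = threshold + overshoot/4 = -7 + 1 = -6 dB.
Gap to target: 3 dB.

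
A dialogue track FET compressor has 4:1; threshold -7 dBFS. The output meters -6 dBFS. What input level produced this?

-3 dBFS

The compressed level sits -6 − (-7) = 1 dB over threshold.
Before 4:1 compression the overshoot was 1 × 4 = 4 dB, so input = -7 + 4 = -3 dBFS.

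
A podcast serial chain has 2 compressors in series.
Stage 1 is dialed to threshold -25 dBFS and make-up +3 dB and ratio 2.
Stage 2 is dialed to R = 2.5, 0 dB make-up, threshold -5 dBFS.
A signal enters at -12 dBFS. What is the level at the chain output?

Stage 1: overshoot 13 dB → 13/2 = 6.5 dB → -18.5 dBFS; +3 dB make-up → -15.5 dBFS.
Stage 2: -15.5 dBFS is at or below the -5 dBFS threshold — no compression; output -15.5 dBFS.

-15.5 dBFS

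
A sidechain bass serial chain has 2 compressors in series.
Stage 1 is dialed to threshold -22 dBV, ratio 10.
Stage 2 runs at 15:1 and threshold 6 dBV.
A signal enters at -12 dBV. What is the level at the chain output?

Stage 1: 10 dB above -22 dBV, reduced 10:1 to 1 dB above → -21 dBV.
Stage 2: -21 dBV is at or below the 6 dBV threshold — no compression; output -21 dBV.

-21 dBV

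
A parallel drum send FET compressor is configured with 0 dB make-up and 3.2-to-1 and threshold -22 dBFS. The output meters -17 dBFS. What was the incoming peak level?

-6 dBFS

Post-compression overshoot = -17 − (-22) = 5 dB.
Before 3.2:1 compression the overshoot was 5 × 3.2 = 16 dB, so input = -22 + 16 = -6 dBFS.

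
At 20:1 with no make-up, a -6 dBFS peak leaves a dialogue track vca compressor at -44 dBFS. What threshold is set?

-46 dBFS

Let T be the threshold. Output overshoot = (input overshoot)/R, so -44 − T = (-6 − T)/20.
20·(-44 − T) = -6 − T → 19·T = -880 − (-6) = -874.
T = -874/19 = -46 dBFS.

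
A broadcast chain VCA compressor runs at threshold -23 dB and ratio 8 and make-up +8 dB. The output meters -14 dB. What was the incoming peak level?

-15 dB

Stripping the +8 dB make-up gives -22 dB at the gain stage.
The compressed level sits -22 − (-23) = 1 dB over threshold.
Before 8:1 compression the overshoot was 1 × 8 = 8 dB, so input = -23 + 8 = -15 dB.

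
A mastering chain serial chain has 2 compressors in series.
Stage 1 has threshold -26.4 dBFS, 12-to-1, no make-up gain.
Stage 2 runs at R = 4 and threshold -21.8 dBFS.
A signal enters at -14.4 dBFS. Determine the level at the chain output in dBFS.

Stage 1: overshoot 12 dB → 12/12 = 1 dB → -25.4 dBFS.
Stage 2: -25.4 dBFS is at or below the -21.8 dBFS threshold — no compression; output -25.4 dBFS.

-25.4 dBFS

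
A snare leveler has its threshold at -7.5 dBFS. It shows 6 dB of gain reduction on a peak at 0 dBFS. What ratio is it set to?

Input overshoot = 0 − (-7.5) = 7.5 dB.
Output overshoot = 7.5 − 6 = 1.5 dB.
Ratio = input overshoot / output overshoot = 7.5 / 1.5 = 5.

5:1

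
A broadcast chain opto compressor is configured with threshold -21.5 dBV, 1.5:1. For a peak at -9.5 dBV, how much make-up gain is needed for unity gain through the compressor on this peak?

The peak compresses to -21.5 + 12/1.5 = -13.5 dBV.
To reach -9.5 dBV requires -9.5 − (-13.5) = 4 dB of make-up.

4 dB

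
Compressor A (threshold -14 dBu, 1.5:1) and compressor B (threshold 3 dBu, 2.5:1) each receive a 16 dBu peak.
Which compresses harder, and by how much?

A, by 2.2 dB

A: overshoot 30 dB → output overshoot 20 dB → GR 10 dB.
B: overshoot 13 dB → output overshoot 5.2 dB → GR 7.8 dB.
A applies 2.2 dB more gain reduction.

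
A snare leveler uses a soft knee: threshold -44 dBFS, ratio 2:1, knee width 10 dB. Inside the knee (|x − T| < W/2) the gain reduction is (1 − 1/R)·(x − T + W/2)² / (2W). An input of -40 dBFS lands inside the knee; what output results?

-42.025 dBFS

x − T + W/2 = -40 − (-44) + 5 = 9.
GR = (1 − 1/2) × 9² / 20 = 0.5 × 81 / 20 = 2.025 dB.
Output = -40 − 2.025 = -42.025 dBFS.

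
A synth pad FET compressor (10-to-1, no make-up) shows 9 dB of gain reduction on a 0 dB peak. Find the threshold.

-10 dB

Let T be the threshold. Output overshoot = (input overshoot)/R, so -9 − T = (0 − T)/10.
10·(-9 − T) = 0 − T → 9·T = -90 − 0 = -90.
T = -90/9 = -10 dB.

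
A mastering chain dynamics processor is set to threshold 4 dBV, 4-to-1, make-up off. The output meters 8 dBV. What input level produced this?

20 dBV

The compressed level sits 8 − 4 = 4 dB over threshold.
Before 4:1 compression the overshoot was 4 × 4 = 16 dB, so input = 4 + 16 = 20 dBV.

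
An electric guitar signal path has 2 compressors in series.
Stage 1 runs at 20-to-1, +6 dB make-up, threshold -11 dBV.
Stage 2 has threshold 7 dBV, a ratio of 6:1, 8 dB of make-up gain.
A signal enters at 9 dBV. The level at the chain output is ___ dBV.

Stage 1: overshoot 20 dB → 20/20 = 1 dB → -10 dBV; +6 dB make-up → -4 dBV.
Stage 2: -4 dBV is at or below the 7 dBV threshold — no compression; make-up brings it to 4 dBV.

4 dBV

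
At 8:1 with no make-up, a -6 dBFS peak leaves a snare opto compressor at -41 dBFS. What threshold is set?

Let T be the threshold. Output overshoot = (input overshoot)/R, so -41 − T = (-6 − T)/8.
8·(-41 − T) = -6 − T → 7·T = -328 − (-6) = -322.
T = -322/7 = -46 dBFS.

-46 dBFS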